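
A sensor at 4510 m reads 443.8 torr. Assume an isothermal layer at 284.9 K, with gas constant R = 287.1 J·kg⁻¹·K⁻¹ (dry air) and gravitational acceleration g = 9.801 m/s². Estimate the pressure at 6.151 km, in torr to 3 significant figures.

P ≈ 365 torr

Scale height: H = RT/g = 287.1 × 284.9 / 9.801 = 8345.6 m.
Between two levels, P₂ = P₁ exp(−Δz/H) with Δz = z₂ − z₁.
Δz = 6151.0 − 4510.0 = 1641.0 m; Δz/H = 1641.0/8345.6 = 0.19663.
P₂ = 443.8 × exp(−0.19663) = 443.8 × 0.82149 = 364.58 torr.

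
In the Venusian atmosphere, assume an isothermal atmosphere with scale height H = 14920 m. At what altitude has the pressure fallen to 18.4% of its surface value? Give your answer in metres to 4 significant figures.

z ≈ 25260 m

Set P/P₀ = exp(−z/H) = 0.184, so z = −H ln(0.184).
−ln(0.184) = 1.6928; z = 14920 × 1.6928 = 25257 m.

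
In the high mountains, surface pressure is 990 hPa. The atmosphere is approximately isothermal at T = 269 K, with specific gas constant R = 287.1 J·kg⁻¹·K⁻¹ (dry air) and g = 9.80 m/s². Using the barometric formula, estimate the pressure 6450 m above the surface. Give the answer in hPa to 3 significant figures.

Scale height: H = RT/g = 287.1 × 269 / 9.80 = 7880.6 m.
Barometric formula: P = P₀ exp(−z/H).
z/H = 6450.0/7880.6 = 0.81847; exp(−0.81847) = 0.44111.
P = 990 × 0.44111 = 436.70 hPa.

P ≈ 437 hPa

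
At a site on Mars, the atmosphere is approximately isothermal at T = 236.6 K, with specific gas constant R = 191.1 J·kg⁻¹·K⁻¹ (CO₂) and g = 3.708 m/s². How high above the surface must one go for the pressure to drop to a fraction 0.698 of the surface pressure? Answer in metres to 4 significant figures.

z ≈ 4384 m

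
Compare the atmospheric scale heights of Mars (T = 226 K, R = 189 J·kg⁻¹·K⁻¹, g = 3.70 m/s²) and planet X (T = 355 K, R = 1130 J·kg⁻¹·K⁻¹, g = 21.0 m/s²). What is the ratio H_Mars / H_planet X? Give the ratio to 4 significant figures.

H_Mars/H_planet X ≈ 0.6043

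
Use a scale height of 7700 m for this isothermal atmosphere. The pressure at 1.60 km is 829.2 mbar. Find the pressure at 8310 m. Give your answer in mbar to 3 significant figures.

Between two levels, P₂ = P₁ exp(−Δz/H) with Δz = z₂ − z₁.
Δz = 8310.0 − 1600.0 = 6710.0 m; Δz/H = 6710.0/7700.0 = 0.87143.
P₂ = 829.2 × exp(−0.87143) = 829.2 × 0.41835 = 346.90 mbar.

P ≈ 347 mbar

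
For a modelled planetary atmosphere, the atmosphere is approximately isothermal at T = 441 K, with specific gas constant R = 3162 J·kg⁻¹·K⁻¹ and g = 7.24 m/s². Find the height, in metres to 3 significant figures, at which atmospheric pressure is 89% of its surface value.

z ≈ 22400 m

Scale height: H = RT/g = 3162 × 441 / 7.24 = 192600 m.
Set P/P₀ = exp(−z/H) = 0.89, so z = −H ln(0.89).
−ln(0.89) = 0.11653; z = 192600 × 0.11653 = 22444 m.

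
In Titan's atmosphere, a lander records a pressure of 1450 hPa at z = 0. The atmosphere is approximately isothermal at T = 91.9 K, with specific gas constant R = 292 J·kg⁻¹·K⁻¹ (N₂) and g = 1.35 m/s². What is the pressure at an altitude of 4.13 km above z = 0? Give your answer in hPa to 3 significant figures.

P ≈ 1180 hPa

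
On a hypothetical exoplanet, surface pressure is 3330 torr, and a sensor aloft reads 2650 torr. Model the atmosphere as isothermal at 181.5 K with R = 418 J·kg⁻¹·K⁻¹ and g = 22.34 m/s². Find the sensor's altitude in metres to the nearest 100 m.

z ≈ 800 m

Scale height: H = RT/g = 418 × 181.5 / 22.34 = 3396.0 m.
Invert the barometric formula: z = H ln(P₀/P).
P₀/P = 3330/2650 = 1.2566; ln(1.2566) = 0.22841.
z = 3396.0 × 0.22841 = 775.68 m.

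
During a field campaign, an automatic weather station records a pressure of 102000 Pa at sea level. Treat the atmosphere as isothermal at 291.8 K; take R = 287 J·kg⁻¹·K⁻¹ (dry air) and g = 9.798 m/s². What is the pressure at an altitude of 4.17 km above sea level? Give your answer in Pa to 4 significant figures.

P ≈ 62620 Pa

Scale height: H = RT/g = 287 × 291.8 / 9.798 = 8547.3 m.
Barometric formula: P = P₀ exp(−z/H).
z/H = 4170.0/8547.3 = 0.48787; exp(−0.48787) = 0.61393.
P = 102000 × 0.61393 = 62621 Pa.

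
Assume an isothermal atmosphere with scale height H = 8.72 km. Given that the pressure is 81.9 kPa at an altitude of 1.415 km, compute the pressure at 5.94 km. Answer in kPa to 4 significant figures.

Between two levels, P₂ = P₁ exp(−Δz/H) with Δz = z₂ − z₁.
Δz = 5940.0 − 1415.0 = 4525.0 m; Δz/H = 4525.0/8720.0 = 0.51892.
P₂ = 81.9 × exp(−0.51892) = 81.9 × 0.59516 = 48.744 kPa.

P ≈ 48.74 kPa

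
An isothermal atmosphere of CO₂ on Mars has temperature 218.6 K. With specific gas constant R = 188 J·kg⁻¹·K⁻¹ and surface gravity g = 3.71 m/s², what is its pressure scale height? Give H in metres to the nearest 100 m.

The scale height of an isothermal atmosphere is H = RT/g.
H = 188 × 218.6 / 3.71 = 41097/3.71 = 11077 m.

H ≈ 11100 m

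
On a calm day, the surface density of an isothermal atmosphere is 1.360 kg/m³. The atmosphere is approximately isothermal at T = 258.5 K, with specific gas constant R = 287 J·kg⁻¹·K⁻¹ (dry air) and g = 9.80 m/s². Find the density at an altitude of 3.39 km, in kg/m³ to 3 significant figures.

ρ ≈ 0.869 kg/m³

Scale height: H = RT/g = 287 × 258.5 / 9.80 = 7570.4 m.
In an isothermal atmosphere, density decays like pressure: ρ = ρ₀ exp(−z/H).
z/H = 3390.0/7570.4 = 0.44780; exp(−0.44780) = 0.63903.
ρ = 1.360 × 0.63903 = 0.86908 kg/m³.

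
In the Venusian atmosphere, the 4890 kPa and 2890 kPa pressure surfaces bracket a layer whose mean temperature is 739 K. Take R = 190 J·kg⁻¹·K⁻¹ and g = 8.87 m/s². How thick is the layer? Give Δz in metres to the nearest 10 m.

Δz ≈ 8330 m

Hypsometric equation: Δz = (R T̄/g) ln(P₁/P₂).
R T̄/g = 190 × 739 / 8.87 = 15830 m.
ln(4890/2890) = ln(1.6920) = 0.52591.
Δz = 15830 × 0.52591 = 8325.2 m.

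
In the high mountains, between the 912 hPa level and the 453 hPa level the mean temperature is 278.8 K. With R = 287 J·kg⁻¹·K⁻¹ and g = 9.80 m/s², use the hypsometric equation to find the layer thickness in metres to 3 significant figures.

Hypsometric equation: Δz = (R T̄/g) ln(P₁/P₂).
R T̄/g = 287 × 278.8 / 9.80 = 8164.9 m.
ln(912/453) = ln(2.0132) = 0.69973.
Δz = 8164.9 × 0.69973 = 5713.2 m.

Δz ≈ 5710 m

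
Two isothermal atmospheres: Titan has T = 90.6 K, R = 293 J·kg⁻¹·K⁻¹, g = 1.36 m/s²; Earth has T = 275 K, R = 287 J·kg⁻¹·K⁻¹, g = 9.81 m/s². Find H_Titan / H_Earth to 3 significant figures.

H_Titan/H_Earth ≈ 2.43

H = RT/g for each body.
H_Titan = 293 × 90.6 / 1.36 = 19519 m.
H_Earth = 287 × 275 / 9.81 = 8045.4 m.
H_Titan/H_Earth = 19519/8045.4 = 2.4261.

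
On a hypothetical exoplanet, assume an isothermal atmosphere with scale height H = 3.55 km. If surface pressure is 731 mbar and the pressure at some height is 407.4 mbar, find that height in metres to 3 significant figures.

z ≈ 2080 m

Invert the barometric formula: z = H ln(P₀/P).
P₀/P = 731/407.4 = 1.7943; ln(1.7943) = 0.58461.
z = 3550.0 × 0.58461 = 2075.4 m.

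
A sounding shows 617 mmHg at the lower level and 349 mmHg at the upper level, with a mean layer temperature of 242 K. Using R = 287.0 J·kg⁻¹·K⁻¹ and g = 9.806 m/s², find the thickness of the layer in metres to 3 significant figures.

Hypsometric equation: Δz = (R T̄/g) ln(P₁/P₂).
R T̄/g = 287.0 × 242 / 9.806 = 7082.8 m.
ln(617/349) = ln(1.7679) = 0.56979.
Δz = 7082.8 × 0.56979 = 4035.7 m.

Δz ≈ 4040 m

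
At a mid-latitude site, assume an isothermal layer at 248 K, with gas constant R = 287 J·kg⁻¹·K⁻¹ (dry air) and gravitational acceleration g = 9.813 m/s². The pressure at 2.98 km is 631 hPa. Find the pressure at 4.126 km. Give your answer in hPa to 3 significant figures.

P ≈ 539 hPa

Scale height: H = RT/g = 287 × 248 / 9.813 = 7253.2 m.
Between two levels, P₂ = P₁ exp(−Δz/H) with Δz = z₂ − z₁.
Δz = 4126.0 − 2980.0 = 1146.0 m; Δz/H = 1146.0/7253.2 = 0.15800.
P₂ = 631 × exp(−0.15800) = 631 × 0.85385 = 538.78 hPa.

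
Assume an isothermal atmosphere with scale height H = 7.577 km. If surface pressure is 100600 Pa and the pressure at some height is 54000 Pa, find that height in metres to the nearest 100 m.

z ≈ 4700 m

Invert the barometric formula: z = H ln(P₀/P).
P₀/P = 100600/54000 = 1.8630; ln(1.8630) = 0.62219.
z = 7577.0 × 0.62219 = 4714.3 m.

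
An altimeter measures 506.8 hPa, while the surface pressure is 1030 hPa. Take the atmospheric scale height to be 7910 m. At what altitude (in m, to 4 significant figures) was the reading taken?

Invert the barometric formula: z = H ln(P₀/P).
P₀/P = 1030/506.8 = 2.0324; ln(2.0324) = 0.70922.
z = 7910.0 × 0.70922 = 5609.9 m.

z ≈ 5610 m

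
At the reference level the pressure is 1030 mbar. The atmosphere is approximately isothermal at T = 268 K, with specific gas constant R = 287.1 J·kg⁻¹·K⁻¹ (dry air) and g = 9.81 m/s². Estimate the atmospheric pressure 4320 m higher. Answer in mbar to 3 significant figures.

P ≈ 594 mbar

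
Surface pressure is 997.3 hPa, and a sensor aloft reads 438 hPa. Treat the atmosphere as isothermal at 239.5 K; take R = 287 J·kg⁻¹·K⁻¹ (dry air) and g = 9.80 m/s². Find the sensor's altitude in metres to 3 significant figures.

z ≈ 5770 m

Scale height: H = RT/g = 287 × 239.5 / 9.80 = 7013.9 m.
Invert the barometric formula: z = H ln(P₀/P).
P₀/P = 997.3/438 = 2.2769; ln(2.2769) = 0.82281.
z = 7013.9 × 0.82281 = 5771.1 m.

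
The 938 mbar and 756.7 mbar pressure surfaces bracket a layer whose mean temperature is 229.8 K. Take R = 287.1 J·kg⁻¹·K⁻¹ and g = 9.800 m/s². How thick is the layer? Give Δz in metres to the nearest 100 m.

Hypsometric equation: Δz = (R T̄/g) ln(P₁/P₂).
R T̄/g = 287.1 × 229.8 / 9.800 = 6732.2 m.
ln(938/756.7) = ln(1.2396) = 0.21479.
Δz = 6732.2 × 0.21479 = 1446.0 m.

Δz ≈ 1400 m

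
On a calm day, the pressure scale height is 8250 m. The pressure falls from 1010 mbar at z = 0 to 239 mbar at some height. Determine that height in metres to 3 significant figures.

z ≈ 11900 m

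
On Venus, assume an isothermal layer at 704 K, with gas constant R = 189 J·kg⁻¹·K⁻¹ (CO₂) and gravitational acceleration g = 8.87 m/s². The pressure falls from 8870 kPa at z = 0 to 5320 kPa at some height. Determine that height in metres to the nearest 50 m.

z ≈ 7650 m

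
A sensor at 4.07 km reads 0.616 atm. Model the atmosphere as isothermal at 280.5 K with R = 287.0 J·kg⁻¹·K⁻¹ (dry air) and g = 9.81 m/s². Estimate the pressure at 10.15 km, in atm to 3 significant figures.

P ≈ 0.294 atm

Scale height: H = RT/g = 287.0 × 280.5 / 9.81 = 8206.3 m.
Between two levels, P₂ = P₁ exp(−Δz/H) with Δz = z₂ − z₁.
Δz = 10150 − 4070.0 = 6080.0 m; Δz/H = 6080.0/8206.3 = 0.74089.
P₂ = 0.616 × exp(−0.74089) = 0.616 × 0.47669 = 0.29364 atm.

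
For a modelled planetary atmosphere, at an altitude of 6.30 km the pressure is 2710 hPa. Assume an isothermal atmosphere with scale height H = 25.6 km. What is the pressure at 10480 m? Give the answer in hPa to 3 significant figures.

Between two levels, P₂ = P₁ exp(−Δz/H) with Δz = z₂ − z₁.
Δz = 10480 − 6300.0 = 4180.0 m; Δz/H = 4180.0/25600 = 0.16328.
P₂ = 2710 × exp(−0.16328) = 2710 × 0.84935 = 2301.7 hPa.

P ≈ 2300 hPa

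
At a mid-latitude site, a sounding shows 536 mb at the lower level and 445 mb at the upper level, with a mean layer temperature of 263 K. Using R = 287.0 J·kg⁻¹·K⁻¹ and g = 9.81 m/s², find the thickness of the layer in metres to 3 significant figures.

Hypsometric equation: Δz = (R T̄/g) ln(P₁/P₂).
R T̄/g = 287.0 × 263 / 9.81 = 7694.3 m.
ln(536/445) = ln(1.2045) = 0.18606.
Δz = 7694.3 × 0.18606 = 1431.6 m.

Δz ≈ 1430 m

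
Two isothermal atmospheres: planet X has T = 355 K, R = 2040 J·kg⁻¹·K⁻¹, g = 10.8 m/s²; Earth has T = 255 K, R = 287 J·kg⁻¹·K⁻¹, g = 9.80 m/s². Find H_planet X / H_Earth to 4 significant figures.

H_planet X/H_Earth ≈ 8.979

H = RT/g for each body.
H_planet X = 2040 × 355 / 10.8 = 67056 m.
H_Earth = 287 × 255 / 9.80 = 7467.9 m.
H_planet X/H_Earth = 67056/7467.9 = 8.9792.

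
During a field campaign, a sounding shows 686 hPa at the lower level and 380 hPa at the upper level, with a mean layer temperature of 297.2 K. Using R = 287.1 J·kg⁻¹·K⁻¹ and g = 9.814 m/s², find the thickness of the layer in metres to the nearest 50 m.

Hypsometric equation: Δz = (R T̄/g) ln(P₁/P₂).
R T̄/g = 287.1 × 297.2 / 9.814 = 8694.3 m.
ln(686/380) = ln(1.8053) = 0.59073.
Δz = 8694.3 × 0.59073 = 5136.0 m.

Δz ≈ 5150 m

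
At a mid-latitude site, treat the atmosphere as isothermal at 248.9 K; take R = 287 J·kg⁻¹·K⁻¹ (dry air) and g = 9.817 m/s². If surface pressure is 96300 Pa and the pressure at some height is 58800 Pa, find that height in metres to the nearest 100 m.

z ≈ 3600 m

Scale height: H = RT/g = 287 × 248.9 / 9.817 = 7276.6 m.
Invert the barometric formula: z = H ln(P₀/P).
P₀/P = 96300/58800 = 1.6378; ln(1.6378) = 0.49335.
z = 7276.6 × 0.49335 = 3589.9 m.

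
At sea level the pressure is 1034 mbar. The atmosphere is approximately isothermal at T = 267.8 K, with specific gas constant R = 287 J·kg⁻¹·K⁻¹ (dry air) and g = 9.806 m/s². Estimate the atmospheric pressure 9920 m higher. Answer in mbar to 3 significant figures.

P ≈ 292 mbar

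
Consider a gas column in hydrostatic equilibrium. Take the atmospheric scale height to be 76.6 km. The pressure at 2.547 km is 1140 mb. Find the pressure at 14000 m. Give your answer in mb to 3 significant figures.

Between two levels, P₂ = P₁ exp(−Δz/H) with Δz = z₂ − z₁.
Δz = 14000 − 2547.0 = 11453 m; Δz/H = 11453/76600 = 0.14952.
P₂ = 1140 × exp(−0.14952) = 1140 × 0.86112 = 981.68 mb.

P ≈ 982 mb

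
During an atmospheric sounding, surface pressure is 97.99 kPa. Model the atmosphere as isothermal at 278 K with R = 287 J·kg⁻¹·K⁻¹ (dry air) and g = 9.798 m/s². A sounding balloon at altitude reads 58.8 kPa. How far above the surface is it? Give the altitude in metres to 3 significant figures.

Scale height: H = RT/g = 287 × 278 / 9.798 = 8143.1 m.
Invert the barometric formula: z = H ln(P₀/P).
P₀/P = 97.99/58.8 = 1.6665; ln(1.6665) = 0.51073.
z = 8143.1 × 0.51073 = 4158.9 m.

z ≈ 4160 m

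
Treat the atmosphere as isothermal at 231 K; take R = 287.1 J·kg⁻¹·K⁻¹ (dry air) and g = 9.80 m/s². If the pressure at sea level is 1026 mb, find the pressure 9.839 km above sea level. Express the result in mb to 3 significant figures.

Scale height: H = RT/g = 287.1 × 231 / 9.80 = 6767.4 m.
Barometric formula: P = P₀ exp(−z/H).
z/H = 9839.0/6767.4 = 1.4539; exp(−1.4539) = 0.23366.
P = 1026 × 0.23366 = 239.74 mb.

P ≈ 240 mb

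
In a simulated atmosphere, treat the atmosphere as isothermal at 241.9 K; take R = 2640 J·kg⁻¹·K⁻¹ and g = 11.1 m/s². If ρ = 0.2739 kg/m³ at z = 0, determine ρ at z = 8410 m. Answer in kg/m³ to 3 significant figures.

ρ ≈ 0.237 kg/m³

Scale height: H = RT/g = 2640 × 241.9 / 11.1 = 57533 m.
In an isothermal atmosphere, density decays like pressure: ρ = ρ₀ exp(−z/H).
z/H = 8410.0/57533 = 0.14618; exp(−0.14618) = 0.86400.
ρ = 0.2739 × 0.86400 = 0.23665 kg/m³.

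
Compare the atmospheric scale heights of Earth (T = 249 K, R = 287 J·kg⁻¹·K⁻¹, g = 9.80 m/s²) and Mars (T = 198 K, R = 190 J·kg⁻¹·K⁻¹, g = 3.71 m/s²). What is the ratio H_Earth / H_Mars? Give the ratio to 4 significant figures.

H = RT/g for each body.
H_Earth = 287 × 249 / 9.80 = 7292.1 m.
H_Mars = 190 × 198 / 3.71 = 10140 m.
H_Earth/H_Mars = 7292.1/10140 = 0.71914.

H_Earth/H_Mars ≈ 0.7191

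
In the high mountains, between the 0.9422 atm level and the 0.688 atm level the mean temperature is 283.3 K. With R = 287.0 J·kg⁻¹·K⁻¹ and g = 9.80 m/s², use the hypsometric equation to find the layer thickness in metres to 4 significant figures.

Hypsometric equation: Δz = (R T̄/g) ln(P₁/P₂).
R T̄/g = 287.0 × 283.3 / 9.80 = 8296.6 m.
ln(0.9422/0.688) = ln(1.3695) = 0.31445.
Δz = 8296.6 × 0.31445 = 2608.9 m.

Δz ≈ 2609 m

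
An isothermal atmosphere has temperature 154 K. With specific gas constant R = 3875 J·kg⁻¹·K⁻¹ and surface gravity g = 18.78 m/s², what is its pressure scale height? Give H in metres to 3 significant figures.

The scale height of an isothermal atmosphere is H = RT/g.
H = 3875 × 154 / 18.78 = 596750/18.78 = 31776 m.

H ≈ 31800 m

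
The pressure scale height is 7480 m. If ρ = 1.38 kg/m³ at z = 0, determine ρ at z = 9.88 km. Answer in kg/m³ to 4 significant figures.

In an isothermal atmosphere, density decays like pressure: ρ = ρ₀ exp(−z/H).
z/H = 9880.0/7480.0 = 1.3209; exp(−1.3209) = 0.26689.
ρ = 1.38 × 0.26689 = 0.36831 kg/m³.

ρ ≈ 0.3683 kg/m³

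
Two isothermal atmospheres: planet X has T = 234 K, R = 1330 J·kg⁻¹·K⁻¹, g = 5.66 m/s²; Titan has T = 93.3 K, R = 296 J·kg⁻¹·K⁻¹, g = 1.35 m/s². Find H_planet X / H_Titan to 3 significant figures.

H_planet X/H_Titan ≈ 2.69

H = RT/g for each body.
H_planet X = 1330 × 234 / 5.66 = 54986 m.
H_Titan = 296 × 93.3 / 1.35 = 20457 m.
H_planet X/H_Titan = 54986/20457 = 2.6879.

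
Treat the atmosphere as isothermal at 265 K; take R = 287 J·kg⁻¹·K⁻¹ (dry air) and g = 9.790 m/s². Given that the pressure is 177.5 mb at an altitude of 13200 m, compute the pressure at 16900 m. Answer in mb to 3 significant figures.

Scale height: H = RT/g = 287 × 265 / 9.790 = 7768.6 m.
Between two levels, P₂ = P₁ exp(−Δz/H) with Δz = z₂ − z₁.
Δz = 16900 − 13200 = 3700.0 m; Δz/H = 3700.0/7768.6 = 0.47628.
P₂ = 177.5 × exp(−0.47628) = 177.5 × 0.62109 = 110.24 mb.

P ≈ 110 mb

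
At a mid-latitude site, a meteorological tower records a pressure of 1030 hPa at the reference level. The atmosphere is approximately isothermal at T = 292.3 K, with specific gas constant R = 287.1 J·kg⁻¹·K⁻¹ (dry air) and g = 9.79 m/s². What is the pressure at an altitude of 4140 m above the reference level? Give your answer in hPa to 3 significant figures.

P ≈ 635 hPa

Scale height: H = RT/g = 287.1 × 292.3 / 9.79 = 8571.9 m.
Barometric formula: P = P₀ exp(−z/H).
z/H = 4140.0/8571.9 = 0.48297; exp(−0.48297) = 0.61695.
P = 1030 × 0.61695 = 635.46 hPa.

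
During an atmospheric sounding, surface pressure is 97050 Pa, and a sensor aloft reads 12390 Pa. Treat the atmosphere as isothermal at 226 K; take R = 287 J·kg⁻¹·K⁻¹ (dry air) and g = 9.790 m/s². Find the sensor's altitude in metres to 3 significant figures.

z ≈ 13600 m

Scale height: H = RT/g = 287 × 226 / 9.790 = 6625.3 m.
Invert the barometric formula: z = H ln(P₀/P).
P₀/P = 97050/12390 = 7.8329; ln(7.8329) = 2.0583.
z = 6625.3 × 2.0583 = 13637 m.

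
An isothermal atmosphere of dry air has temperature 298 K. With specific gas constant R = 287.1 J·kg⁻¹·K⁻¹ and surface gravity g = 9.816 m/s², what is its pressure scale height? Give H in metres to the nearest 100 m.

H ≈ 8700 m

The scale height of an isothermal atmosphere is H = RT/g.
H = 287.1 × 298 / 9.816 = 85556/9.816 = 8716.0 m.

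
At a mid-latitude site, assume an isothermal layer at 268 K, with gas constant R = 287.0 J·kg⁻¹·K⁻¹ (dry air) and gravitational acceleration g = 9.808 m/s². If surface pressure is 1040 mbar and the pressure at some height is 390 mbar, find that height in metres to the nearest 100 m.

Scale height: H = RT/g = 287.0 × 268 / 9.808 = 7842.2 m.
Invert the barometric formula: z = H ln(P₀/P).
P₀/P = 1040/390 = 2.6667; ln(2.6667) = 0.98084.
z = 7842.2 × 0.98084 = 7691.9 m.

z ≈ 7700 m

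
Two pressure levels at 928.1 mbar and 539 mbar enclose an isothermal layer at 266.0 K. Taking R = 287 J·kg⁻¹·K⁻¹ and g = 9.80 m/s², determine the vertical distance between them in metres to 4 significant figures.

Δz ≈ 4233 m

Hypsometric equation: Δz = (R T̄/g) ln(P₁/P₂).
R T̄/g = 287 × 266.0 / 9.80 = 7790.0 m.
ln(928.1/539) = ln(1.7219) = 0.54343.
Δz = 7790.0 × 0.54343 = 4233.3 m.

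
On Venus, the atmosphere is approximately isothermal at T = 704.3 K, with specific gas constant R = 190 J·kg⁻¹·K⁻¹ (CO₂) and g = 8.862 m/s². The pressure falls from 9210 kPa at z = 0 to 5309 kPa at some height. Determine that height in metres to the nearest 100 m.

Scale height: H = RT/g = 190 × 704.3 / 8.862 = 15100 m.
Invert the barometric formula: z = H ln(P₀/P).
P₀/P = 9210/5309 = 1.7348; ln(1.7348) = 0.55089.
z = 15100 × 0.55089 = 8318.4 m.

z ≈ 8300 m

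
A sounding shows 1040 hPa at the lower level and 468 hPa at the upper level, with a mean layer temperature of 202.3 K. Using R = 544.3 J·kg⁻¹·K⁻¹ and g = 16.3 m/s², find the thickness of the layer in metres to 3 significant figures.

Hypsometric equation: Δz = (R T̄/g) ln(P₁/P₂).
R T̄/g = 544.3 × 202.3 / 16.3 = 6755.3 m.
ln(1040/468) = ln(2.2222) = 0.79850.
Δz = 6755.3 × 0.79850 = 5394.1 m.

Δz ≈ 5390 m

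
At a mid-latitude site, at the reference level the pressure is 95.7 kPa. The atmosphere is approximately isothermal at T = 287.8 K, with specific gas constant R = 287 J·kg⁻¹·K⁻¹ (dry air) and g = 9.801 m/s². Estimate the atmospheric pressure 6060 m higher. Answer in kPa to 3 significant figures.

P ≈ 46.6 kPa

Scale height: H = RT/g = 287 × 287.8 / 9.801 = 8427.6 m.
Barometric formula: P = P₀ exp(−z/H).
z/H = 6060.0/8427.6 = 0.71907; exp(−0.71907) = 0.48721.
P = 95.7 × 0.48721 = 46.626 kPa.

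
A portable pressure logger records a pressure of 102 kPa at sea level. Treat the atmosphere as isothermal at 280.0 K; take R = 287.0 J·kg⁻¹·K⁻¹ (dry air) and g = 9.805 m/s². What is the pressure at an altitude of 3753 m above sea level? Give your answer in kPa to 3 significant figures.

Scale height: H = RT/g = 287.0 × 280.0 / 9.805 = 8195.8 m.
Barometric formula: P = P₀ exp(−z/H).
z/H = 3753.0/8195.8 = 0.45792; exp(−0.45792) = 0.63260.
P = 102 × 0.63260 = 64.525 kPa.

P ≈ 64.5 kPa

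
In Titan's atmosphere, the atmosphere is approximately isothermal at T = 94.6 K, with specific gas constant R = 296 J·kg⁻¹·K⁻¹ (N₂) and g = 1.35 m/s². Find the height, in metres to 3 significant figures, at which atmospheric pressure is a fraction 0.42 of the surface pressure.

Scale height: H = RT/g = 296 × 94.6 / 1.35 = 20742 m.
Set P/P₀ = exp(−z/H) = 0.42, so z = −H ln(0.42).
−ln(0.42) = 0.86750; z = 20742 × 0.86750 = 17994 m.

z ≈ 18000 m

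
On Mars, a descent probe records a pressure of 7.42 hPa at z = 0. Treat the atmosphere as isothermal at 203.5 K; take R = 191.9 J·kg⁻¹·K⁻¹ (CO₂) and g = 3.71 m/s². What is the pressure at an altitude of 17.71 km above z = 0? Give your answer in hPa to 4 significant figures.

Scale height: H = RT/g = 191.9 × 203.5 / 3.71 = 10526 m.
Barometric formula: P = P₀ exp(−z/H).
z/H = 17710/10526 = 1.6825; exp(−1.6825) = 0.18591.
P = 7.42 × 0.18591 = 1.3795 hPa.

P ≈ 1.379 hPa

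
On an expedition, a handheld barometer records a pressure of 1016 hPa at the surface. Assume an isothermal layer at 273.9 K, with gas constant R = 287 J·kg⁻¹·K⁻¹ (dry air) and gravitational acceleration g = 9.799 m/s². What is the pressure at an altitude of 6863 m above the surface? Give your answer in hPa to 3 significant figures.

P ≈ 432 hPa

Scale height: H = RT/g = 287 × 273.9 / 9.799 = 8022.2 m.
Barometric formula: P = P₀ exp(−z/H).
z/H = 6863.0/8022.2 = 0.85550; exp(−0.85550) = 0.42507.
P = 1016 × 0.42507 = 431.87 hPa.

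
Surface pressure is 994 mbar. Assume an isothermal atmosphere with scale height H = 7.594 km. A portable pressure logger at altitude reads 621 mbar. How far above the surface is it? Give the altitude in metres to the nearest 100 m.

Invert the barometric formula: z = H ln(P₀/P).
P₀/P = 994/621 = 1.6006; ln(1.6006) = 0.47038.
z = 7594.0 × 0.47038 = 3572.1 m.

z ≈ 3600 m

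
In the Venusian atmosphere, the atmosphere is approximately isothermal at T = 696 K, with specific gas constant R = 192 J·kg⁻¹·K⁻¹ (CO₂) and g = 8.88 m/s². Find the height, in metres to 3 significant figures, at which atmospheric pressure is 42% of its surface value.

Scale height: H = RT/g = 192 × 696 / 8.88 = 15049 m.
Set P/P₀ = exp(−z/H) = 0.42, so z = −H ln(0.42).
−ln(0.42) = 0.86750; z = 15049 × 0.86750 = 13055 m.

z ≈ 13100 m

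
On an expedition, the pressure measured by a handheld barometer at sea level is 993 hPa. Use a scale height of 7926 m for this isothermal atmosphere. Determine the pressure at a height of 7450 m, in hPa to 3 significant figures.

Barometric formula: P = P₀ exp(−z/H).
z/H = 7450.0/7926.0 = 0.93994; exp(−0.93994) = 0.39065.
P = 993 × 0.39065 = 387.92 hPa.

P ≈ 388 hPa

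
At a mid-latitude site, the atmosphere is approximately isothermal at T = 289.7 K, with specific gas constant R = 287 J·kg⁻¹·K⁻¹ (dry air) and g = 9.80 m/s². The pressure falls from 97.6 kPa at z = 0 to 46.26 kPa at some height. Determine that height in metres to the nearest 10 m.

z ≈ 6330 m

Scale height: H = RT/g = 287 × 289.7 / 9.80 = 8484.1 m.
Invert the barometric formula: z = H ln(P₀/P).
P₀/P = 97.6/46.26 = 2.1098; ln(2.1098) = 0.74659.
z = 8484.1 × 0.74659 = 6334.1 m.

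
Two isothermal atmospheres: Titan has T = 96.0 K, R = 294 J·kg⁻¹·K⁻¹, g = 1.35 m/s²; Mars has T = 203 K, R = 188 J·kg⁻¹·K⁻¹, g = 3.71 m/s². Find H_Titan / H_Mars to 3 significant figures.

H = RT/g for each body.
H_Titan = 294 × 96.0 / 1.35 = 20907 m.
H_Mars = 188 × 203 / 3.71 = 10287 m.
H_Titan/H_Mars = 20907/10287 = 2.0324.

H_Titan/H_Mars ≈ 2.03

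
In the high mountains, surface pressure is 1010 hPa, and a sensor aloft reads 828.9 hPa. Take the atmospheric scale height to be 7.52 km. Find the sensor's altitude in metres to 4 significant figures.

Invert the barometric formula: z = H ln(P₀/P).
P₀/P = 1010/828.9 = 1.2185; ln(1.2185) = 0.19762.
z = 7520.0 × 0.19762 = 1486.1 m.

z ≈ 1486 m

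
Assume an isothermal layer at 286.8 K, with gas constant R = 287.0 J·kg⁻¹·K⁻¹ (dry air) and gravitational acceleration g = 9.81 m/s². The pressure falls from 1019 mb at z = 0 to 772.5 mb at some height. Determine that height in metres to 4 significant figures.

z ≈ 2324 m

Scale height: H = RT/g = 287.0 × 286.8 / 9.81 = 8390.6 m.
Invert the barometric formula: z = H ln(P₀/P).
P₀/P = 1019/772.5 = 1.3191; ln(1.3191) = 0.27695.
z = 8390.6 × 0.27695 = 2323.8 m.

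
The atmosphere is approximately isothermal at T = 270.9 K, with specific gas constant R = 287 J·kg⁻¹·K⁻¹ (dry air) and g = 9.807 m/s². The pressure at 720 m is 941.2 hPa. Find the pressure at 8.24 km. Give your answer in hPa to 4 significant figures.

P ≈ 364.5 hPa

Scale height: H = RT/g = 287 × 270.9 / 9.807 = 7927.8 m.
Between two levels, P₂ = P₁ exp(−Δz/H) with Δz = z₂ − z₁.
Δz = 8240.0 − 720.00 = 7520.0 m; Δz/H = 7520.0/7927.8 = 0.94856.
P₂ = 941.2 × exp(−0.94856) = 941.2 × 0.38730 = 364.53 hPa.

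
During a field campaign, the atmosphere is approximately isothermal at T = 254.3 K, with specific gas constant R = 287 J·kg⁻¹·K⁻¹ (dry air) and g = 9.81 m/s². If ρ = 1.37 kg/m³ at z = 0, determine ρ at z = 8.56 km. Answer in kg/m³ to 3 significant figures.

Scale height: H = RT/g = 287 × 254.3 / 9.81 = 7439.8 m.
In an isothermal atmosphere, density decays like pressure: ρ = ρ₀ exp(−z/H).
z/H = 8560.0/7439.8 = 1.1506; exp(−1.1506) = 0.31645.
ρ = 1.37 × 0.31645 = 0.43354 kg/m³.

ρ ≈ 0.434 kg/m³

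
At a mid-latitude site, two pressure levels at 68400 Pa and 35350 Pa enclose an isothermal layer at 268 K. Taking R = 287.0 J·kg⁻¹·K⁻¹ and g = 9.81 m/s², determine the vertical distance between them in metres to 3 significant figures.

Hypsometric equation: Δz = (R T̄/g) ln(P₁/P₂).
R T̄/g = 287.0 × 268 / 9.81 = 7840.6 m.
ln(68400/35350) = ln(1.9349) = 0.66006.
Δz = 7840.6 × 0.66006 = 5175.3 m.

Δz ≈ 5180 m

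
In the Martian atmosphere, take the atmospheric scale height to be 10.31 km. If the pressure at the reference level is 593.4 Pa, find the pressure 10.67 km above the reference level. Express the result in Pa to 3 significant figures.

P ≈ 211 Pa

Barometric formula: P = P₀ exp(−z/H).
z/H = 10670/10310 = 1.0349; exp(−1.0349) = 0.35526.
P = 593.4 × 0.35526 = 210.81 Pa.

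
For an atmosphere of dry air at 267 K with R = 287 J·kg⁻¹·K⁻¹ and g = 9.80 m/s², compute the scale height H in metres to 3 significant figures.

The scale height of an isothermal atmosphere is H = RT/g.
H = 287 × 267 / 9.80 = 76629/9.80 = 7819.3 m.

H ≈ 7820 m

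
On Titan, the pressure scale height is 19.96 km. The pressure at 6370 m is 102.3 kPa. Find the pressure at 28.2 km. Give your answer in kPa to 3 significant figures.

P ≈ 34.3 kPa

Between two levels, P₂ = P₁ exp(−Δz/H) with Δz = z₂ − z₁.
Δz = 28200 − 6370.0 = 21830 m; Δz/H = 21830/19960 = 1.0937.
P₂ = 102.3 × exp(−1.0937) = 102.3 × 0.33497 = 34.267 kPa.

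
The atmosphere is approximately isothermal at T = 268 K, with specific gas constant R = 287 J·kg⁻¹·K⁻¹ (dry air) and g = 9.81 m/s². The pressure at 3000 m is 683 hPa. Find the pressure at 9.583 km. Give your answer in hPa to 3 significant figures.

P ≈ 295 hPa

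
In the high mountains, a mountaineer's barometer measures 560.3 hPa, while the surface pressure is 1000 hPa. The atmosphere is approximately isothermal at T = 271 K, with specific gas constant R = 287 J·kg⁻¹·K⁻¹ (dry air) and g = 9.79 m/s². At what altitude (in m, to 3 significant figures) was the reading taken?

Scale height: H = RT/g = 287 × 271 / 9.79 = 7944.5 m.
Invert the barometric formula: z = H ln(P₀/P).
P₀/P = 1000/560.3 = 1.7848; ln(1.7848) = 0.57931.
z = 7944.5 × 0.57931 = 4602.3 m.

z ≈ 4600 m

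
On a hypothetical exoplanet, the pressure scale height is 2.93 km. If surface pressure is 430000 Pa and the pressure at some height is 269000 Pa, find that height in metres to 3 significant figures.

Invert the barometric formula: z = H ln(P₀/P).
P₀/P = 430000/269000 = 1.5985; ln(1.5985) = 0.46907.
z = 2930.0 × 0.46907 = 1374.4 m.

z ≈ 1370 m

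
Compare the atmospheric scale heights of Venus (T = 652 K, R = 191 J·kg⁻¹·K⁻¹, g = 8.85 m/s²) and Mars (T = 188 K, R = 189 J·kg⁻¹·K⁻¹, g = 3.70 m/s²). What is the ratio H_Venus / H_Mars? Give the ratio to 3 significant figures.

H_Venus/H_Mars ≈ 1.47

H = RT/g for each body.
H_Venus = 191 × 652 / 8.85 = 14071 m.
H_Mars = 189 × 188 / 3.70 = 9603.2 m.
H_Venus/H_Mars = 14071/9603.2 = 1.4652.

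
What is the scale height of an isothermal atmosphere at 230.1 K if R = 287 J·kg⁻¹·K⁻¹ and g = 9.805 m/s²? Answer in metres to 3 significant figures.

H ≈ 6740 m

The scale height of an isothermal atmosphere is H = RT/g.
H = 287 × 230.1 / 9.805 = 66039/9.805 = 6735.2 m.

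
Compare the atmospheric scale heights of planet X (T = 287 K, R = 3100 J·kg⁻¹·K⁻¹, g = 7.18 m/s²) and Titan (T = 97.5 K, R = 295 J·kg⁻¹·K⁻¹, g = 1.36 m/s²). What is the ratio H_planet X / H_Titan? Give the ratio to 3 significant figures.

H_planet X/H_Titan ≈ 5.86

H = RT/g for each body.
H_planet X = 3100 × 287 / 7.18 = 123910 m.
H_Titan = 295 × 97.5 / 1.36 = 21149 m.
H_planet X/H_Titan = 123910/21149 = 5.8589.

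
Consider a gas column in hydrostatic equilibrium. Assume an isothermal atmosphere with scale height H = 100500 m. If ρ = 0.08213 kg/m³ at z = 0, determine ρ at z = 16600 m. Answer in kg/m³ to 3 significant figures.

ρ ≈ 0.0696 kg/m³

In an isothermal atmosphere, density decays like pressure: ρ = ρ₀ exp(−z/H).
z/H = 16600/100500 = 0.16517; exp(−0.16517) = 0.84775.
ρ = 0.08213 × 0.84775 = 0.069626 kg/m³.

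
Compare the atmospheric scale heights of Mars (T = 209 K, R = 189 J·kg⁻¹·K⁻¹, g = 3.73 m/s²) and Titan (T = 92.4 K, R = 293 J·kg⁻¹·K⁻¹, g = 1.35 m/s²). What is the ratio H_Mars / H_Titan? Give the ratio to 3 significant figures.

H_Mars/H_Titan ≈ 0.528

H = RT/g for each body.
H_Mars = 189 × 209 / 3.73 = 10590 m.
H_Titan = 293 × 92.4 / 1.35 = 20054 m.
H_Mars/H_Titan = 10590/20054 = 0.52807.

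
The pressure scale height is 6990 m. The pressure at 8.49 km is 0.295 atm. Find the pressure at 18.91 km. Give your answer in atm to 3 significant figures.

Between two levels, P₂ = P₁ exp(−Δz/H) with Δz = z₂ − z₁.
Δz = 18910 − 8490.0 = 10420 m; Δz/H = 10420/6990.0 = 1.4907.
P₂ = 0.295 × exp(−1.4907) = 0.295 × 0.22521 = 0.066437 atm.

P ≈ 0.0664 atm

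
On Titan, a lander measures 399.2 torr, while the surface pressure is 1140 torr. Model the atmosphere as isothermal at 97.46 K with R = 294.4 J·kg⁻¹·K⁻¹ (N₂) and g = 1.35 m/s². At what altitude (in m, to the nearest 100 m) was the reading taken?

z ≈ 22300 m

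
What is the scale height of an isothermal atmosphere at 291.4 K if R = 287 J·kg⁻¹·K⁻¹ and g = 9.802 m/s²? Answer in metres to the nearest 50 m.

H ≈ 8550 m

The scale height of an isothermal atmosphere is H = RT/g.
H = 287 × 291.4 / 9.802 = 83632/9.802 = 8532.1 m.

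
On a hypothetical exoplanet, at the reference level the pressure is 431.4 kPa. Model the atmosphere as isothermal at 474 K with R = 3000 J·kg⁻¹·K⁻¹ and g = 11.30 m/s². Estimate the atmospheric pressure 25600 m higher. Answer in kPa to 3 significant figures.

Scale height: H = RT/g = 3000 × 474 / 11.30 = 125840 m.
Barometric formula: P = P₀ exp(−z/H).
z/H = 25600/125840 = 0.20343; exp(−0.20343) = 0.81593.
P = 431.4 × 0.81593 = 351.99 kPa.

P ≈ 352 kPa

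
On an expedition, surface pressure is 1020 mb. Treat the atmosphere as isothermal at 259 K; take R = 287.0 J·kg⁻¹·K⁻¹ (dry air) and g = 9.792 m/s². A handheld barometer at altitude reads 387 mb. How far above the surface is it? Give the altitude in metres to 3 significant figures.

z ≈ 7360 m

Scale height: H = RT/g = 287.0 × 259 / 9.792 = 7591.2 m.
Invert the barometric formula: z = H ln(P₀/P).
P₀/P = 1020/387 = 2.6357; ln(2.6357) = 0.96915.
z = 7591.2 × 0.96915 = 7357.0 m.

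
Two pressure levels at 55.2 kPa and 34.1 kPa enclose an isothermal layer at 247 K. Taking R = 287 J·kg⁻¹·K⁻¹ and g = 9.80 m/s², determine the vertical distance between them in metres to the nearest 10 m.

Δz ≈ 3480 m

Hypsometric equation: Δz = (R T̄/g) ln(P₁/P₂).
R T̄/g = 287 × 247 / 9.80 = 7233.6 m.
ln(55.2/34.1) = ln(1.6188) = 0.48169.
Δz = 7233.6 × 0.48169 = 3484.4 m.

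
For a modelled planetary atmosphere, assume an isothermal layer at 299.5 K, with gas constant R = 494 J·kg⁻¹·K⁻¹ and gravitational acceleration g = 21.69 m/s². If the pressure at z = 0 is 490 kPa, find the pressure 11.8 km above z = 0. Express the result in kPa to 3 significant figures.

P ≈ 86.9 kPa

Scale height: H = RT/g = 494 × 299.5 / 21.69 = 6821.3 m.
Barometric formula: P = P₀ exp(−z/H).
z/H = 11800/6821.3 = 1.7299; exp(−1.7299) = 0.17730.
P = 490 × 0.17730 = 86.877 kPa.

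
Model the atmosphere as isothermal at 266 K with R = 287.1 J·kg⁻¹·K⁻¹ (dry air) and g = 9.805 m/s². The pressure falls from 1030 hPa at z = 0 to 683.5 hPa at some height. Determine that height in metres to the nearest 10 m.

Scale height: H = RT/g = 287.1 × 266 / 9.805 = 7788.7 m.
Invert the barometric formula: z = H ln(P₀/P).
P₀/P = 1030/683.5 = 1.5069; ln(1.5069) = 0.41005.
z = 7788.7 × 0.41005 = 3193.8 m.

z ≈ 3190 m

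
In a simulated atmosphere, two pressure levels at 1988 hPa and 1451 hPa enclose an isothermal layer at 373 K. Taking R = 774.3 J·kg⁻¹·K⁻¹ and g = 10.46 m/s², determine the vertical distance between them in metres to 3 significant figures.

Hypsometric equation: Δz = (R T̄/g) ln(P₁/P₂).
R T̄/g = 774.3 × 373 / 10.46 = 27611 m.
ln(1988/1451) = ln(1.3701) = 0.31488.
Δz = 27611 × 0.31488 = 8694.2 m.

Δz ≈ 8690 m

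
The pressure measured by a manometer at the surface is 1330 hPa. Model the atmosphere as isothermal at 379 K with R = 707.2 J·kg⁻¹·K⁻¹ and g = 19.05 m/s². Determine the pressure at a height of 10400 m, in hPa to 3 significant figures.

P ≈ 635 hPa

Scale height: H = RT/g = 707.2 × 379 / 19.05 = 14070 m.
Barometric formula: P = P₀ exp(−z/H).
z/H = 10400/14070 = 0.73916; exp(−0.73916) = 0.47751.
P = 1330 × 0.47751 = 635.09 hPa.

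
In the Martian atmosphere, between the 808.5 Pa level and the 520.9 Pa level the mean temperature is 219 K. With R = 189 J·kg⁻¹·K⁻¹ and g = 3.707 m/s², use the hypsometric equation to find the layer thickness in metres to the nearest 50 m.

Hypsometric equation: Δz = (R T̄/g) ln(P₁/P₂).
R T̄/g = 189 × 219 / 3.707 = 11166 m.
ln(808.5/520.9) = ln(1.5521) = 0.43961.
Δz = 11166 × 0.43961 = 4908.7 m.

Δz ≈ 4900 m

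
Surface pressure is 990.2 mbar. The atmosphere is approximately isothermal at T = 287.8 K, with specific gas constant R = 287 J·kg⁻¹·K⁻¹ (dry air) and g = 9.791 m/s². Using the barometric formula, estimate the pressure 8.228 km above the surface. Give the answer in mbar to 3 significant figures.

Scale height: H = RT/g = 287 × 287.8 / 9.791 = 8436.2 m.
Barometric formula: P = P₀ exp(−z/H).
z/H = 8228.0/8436.2 = 0.97532; exp(−0.97532) = 0.37707.
P = 990.2 × 0.37707 = 373.37 mbar.

P ≈ 373 mbar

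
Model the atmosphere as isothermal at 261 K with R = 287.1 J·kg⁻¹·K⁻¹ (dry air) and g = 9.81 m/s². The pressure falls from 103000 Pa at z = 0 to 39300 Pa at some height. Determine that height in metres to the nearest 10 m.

z ≈ 7360 m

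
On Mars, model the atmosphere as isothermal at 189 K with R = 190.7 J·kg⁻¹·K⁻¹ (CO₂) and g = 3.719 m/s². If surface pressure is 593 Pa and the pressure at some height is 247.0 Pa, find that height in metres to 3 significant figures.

Scale height: H = RT/g = 190.7 × 189 / 3.719 = 9691.4 m.
Invert the barometric formula: z = H ln(P₀/P).
P₀/P = 593/247.0 = 2.4008; ln(2.4008) = 0.87580.
z = 9691.4 × 0.87580 = 8487.7 m.

z ≈ 8490 m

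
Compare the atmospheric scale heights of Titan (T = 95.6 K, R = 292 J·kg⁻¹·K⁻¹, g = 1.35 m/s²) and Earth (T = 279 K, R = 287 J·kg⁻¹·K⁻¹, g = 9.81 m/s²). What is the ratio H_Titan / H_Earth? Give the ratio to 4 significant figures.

H = RT/g for each body.
H_Titan = 292 × 95.6 / 1.35 = 20678 m.
H_Earth = 287 × 279 / 9.81 = 8162.4 m.
H_Titan/H_Earth = 20678/8162.4 = 2.5333.

H_Titan/H_Earth ≈ 2.533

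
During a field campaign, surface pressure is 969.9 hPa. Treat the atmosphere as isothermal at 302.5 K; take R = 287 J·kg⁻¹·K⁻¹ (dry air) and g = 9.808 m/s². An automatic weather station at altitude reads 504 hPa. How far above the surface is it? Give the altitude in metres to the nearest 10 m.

Scale height: H = RT/g = 287 × 302.5 / 9.808 = 8851.7 m.
Invert the barometric formula: z = H ln(P₀/P).
P₀/P = 969.9/504 = 1.9244; ln(1.9244) = 0.65461.
z = 8851.7 × 0.65461 = 5794.4 m.

z ≈ 5790 m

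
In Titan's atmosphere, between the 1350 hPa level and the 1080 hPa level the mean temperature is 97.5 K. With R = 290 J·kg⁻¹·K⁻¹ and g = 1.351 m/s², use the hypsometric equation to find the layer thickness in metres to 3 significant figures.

Δz ≈ 4670 m

Hypsometric equation: Δz = (R T̄/g) ln(P₁/P₂).
R T̄/g = 290 × 97.5 / 1.351 = 20929 m.
ln(1350/1080) = ln(1.2500) = 0.22314.
Δz = 20929 × 0.22314 = 4670.1 m.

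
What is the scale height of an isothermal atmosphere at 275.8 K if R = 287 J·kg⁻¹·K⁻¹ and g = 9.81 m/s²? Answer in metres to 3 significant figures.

H ≈ 8070 m

The scale height of an isothermal atmosphere is H = RT/g.
H = 287 × 275.8 / 9.81 = 79155/9.81 = 8068.8 m.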